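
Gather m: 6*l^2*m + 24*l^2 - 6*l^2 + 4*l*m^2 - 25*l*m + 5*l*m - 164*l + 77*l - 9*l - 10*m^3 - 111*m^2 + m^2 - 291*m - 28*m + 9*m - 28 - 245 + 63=18*l^2 - 96*l - 10*m^3 + m^2*(4*l - 110) + m*(6*l^2 - 20*l - 310) - 210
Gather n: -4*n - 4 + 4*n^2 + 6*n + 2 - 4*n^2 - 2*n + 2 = 0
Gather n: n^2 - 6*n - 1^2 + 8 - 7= n^2 - 6*n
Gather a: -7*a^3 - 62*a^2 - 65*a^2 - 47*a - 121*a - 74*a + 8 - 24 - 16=-7*a^3 - 127*a^2 - 242*a - 32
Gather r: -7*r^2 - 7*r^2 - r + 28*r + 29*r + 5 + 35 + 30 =-14*r^2 + 56*r + 70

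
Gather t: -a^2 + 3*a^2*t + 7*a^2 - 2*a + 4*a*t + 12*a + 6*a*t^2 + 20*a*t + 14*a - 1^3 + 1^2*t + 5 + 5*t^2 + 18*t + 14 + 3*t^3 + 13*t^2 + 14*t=6*a^2 + 24*a + 3*t^3 + t^2*(6*a + 18) + t*(3*a^2 + 24*a + 33) + 18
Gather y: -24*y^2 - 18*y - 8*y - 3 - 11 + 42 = -24*y^2 - 26*y + 28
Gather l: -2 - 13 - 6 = -21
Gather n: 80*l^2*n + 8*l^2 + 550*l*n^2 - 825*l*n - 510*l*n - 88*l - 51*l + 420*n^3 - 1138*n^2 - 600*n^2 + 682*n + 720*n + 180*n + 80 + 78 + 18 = 8*l^2 - 139*l + 420*n^3 + n^2*(550*l - 1738) + n*(80*l^2 - 1335*l + 1582) + 176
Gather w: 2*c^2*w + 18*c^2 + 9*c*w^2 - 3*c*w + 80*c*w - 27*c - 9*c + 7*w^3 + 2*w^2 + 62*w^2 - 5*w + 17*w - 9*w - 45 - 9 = 18*c^2 - 36*c + 7*w^3 + w^2*(9*c + 64) + w*(2*c^2 + 77*c + 3) - 54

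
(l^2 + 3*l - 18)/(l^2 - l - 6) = (l + 6)/(l + 2)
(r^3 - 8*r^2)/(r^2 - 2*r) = r*(r - 8)/(r - 2)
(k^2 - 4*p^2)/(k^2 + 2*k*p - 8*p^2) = (k + 2*p)/(k + 4*p)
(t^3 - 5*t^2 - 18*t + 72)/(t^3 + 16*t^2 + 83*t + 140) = (t^2 - 9*t + 18)/(t^2 + 12*t + 35)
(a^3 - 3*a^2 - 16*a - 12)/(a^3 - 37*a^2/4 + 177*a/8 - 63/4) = 8*(a^2 + 3*a + 2)/(8*a^2 - 26*a + 21)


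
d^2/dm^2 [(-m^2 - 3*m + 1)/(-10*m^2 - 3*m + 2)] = 2*(270*m^3 - 240*m^2 + 90*m - 7)/(1000*m^6 + 900*m^5 - 330*m^4 - 333*m^3 + 66*m^2 + 36*m - 8)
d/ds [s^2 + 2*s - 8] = 2*s + 2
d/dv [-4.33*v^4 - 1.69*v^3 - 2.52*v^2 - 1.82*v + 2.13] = -17.32*v^3 - 5.07*v^2 - 5.04*v - 1.82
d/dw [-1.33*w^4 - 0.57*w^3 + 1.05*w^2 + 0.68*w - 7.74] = -5.32*w^3 - 1.71*w^2 + 2.1*w + 0.68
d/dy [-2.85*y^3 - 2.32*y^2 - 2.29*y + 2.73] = -8.55*y^2 - 4.64*y - 2.29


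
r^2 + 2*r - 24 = (r - 4)*(r + 6)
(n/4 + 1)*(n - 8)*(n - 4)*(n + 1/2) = n^4/4 - 15*n^3/8 - 5*n^2 + 30*n + 16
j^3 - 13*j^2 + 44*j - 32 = (j - 8)*(j - 4)*(j - 1)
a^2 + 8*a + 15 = (a + 3)*(a + 5)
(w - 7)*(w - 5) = w^2 - 12*w + 35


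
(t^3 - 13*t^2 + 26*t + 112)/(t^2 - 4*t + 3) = (t^3 - 13*t^2 + 26*t + 112)/(t^2 - 4*t + 3)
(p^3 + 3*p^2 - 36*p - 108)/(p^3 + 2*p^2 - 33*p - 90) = (p + 6)/(p + 5)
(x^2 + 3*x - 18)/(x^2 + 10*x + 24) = (x - 3)/(x + 4)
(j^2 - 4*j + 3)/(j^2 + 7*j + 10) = (j^2 - 4*j + 3)/(j^2 + 7*j + 10)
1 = 1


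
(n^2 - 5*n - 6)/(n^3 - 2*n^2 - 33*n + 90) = (n^2 - 5*n - 6)/(n^3 - 2*n^2 - 33*n + 90)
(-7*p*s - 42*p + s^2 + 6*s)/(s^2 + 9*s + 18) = (-7*p + s)/(s + 3)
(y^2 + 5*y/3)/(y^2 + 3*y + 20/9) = 3*y/(3*y + 4)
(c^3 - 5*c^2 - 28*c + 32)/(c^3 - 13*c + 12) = (c - 8)/(c - 3)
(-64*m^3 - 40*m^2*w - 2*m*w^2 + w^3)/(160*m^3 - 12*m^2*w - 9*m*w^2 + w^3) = (2*m + w)/(-5*m + w)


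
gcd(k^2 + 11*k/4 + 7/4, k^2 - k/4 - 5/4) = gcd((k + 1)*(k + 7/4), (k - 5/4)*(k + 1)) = k + 1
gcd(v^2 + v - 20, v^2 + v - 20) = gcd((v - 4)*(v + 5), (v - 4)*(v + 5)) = v^2 + v - 20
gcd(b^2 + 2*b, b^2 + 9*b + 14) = b + 2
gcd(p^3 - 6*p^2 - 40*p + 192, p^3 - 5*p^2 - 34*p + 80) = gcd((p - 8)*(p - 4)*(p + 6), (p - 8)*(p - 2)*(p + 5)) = p - 8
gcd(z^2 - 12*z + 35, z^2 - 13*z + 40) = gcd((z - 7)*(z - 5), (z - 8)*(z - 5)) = z - 5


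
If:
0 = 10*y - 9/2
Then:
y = 9/20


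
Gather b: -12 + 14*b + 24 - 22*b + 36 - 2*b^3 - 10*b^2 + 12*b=-2*b^3 - 10*b^2 + 4*b + 48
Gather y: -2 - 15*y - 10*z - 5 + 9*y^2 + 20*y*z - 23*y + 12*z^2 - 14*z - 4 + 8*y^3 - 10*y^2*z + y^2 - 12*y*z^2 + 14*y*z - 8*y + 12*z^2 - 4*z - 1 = 8*y^3 + y^2*(10 - 10*z) + y*(-12*z^2 + 34*z - 46) + 24*z^2 - 28*z - 12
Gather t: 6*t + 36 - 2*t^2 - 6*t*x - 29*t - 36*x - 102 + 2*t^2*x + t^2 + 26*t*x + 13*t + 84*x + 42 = t^2*(2*x - 1) + t*(20*x - 10) + 48*x - 24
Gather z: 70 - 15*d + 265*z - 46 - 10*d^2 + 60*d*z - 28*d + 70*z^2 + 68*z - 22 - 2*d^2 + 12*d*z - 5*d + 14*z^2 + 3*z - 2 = -12*d^2 - 48*d + 84*z^2 + z*(72*d + 336)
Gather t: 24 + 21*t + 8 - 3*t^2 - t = -3*t^2 + 20*t + 32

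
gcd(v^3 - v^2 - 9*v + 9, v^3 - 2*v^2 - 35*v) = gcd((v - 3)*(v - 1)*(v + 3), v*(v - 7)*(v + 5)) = 1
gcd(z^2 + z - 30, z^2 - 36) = z + 6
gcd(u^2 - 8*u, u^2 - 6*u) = u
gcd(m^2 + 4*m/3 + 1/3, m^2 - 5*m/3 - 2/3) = m + 1/3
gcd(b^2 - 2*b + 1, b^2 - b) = b - 1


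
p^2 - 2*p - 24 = (p - 6)*(p + 4)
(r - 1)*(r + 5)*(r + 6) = r^3 + 10*r^2 + 19*r - 30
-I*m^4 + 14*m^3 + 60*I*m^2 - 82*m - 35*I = (m + I)*(m + 5*I)*(m + 7*I)*(-I*m + 1)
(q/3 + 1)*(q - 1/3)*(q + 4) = q^3/3 + 20*q^2/9 + 29*q/9 - 4/3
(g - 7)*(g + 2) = g^2 - 5*g - 14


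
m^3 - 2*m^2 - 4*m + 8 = (m - 2)^2*(m + 2)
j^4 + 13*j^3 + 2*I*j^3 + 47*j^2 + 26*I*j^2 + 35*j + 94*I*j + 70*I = (j + 1)*(j + 5)*(j + 7)*(j + 2*I)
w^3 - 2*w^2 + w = w*(w - 1)^2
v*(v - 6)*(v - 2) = v^3 - 8*v^2 + 12*v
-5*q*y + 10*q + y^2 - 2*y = (-5*q + y)*(y - 2)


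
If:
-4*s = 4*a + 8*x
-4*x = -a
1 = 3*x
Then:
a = 4/3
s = -2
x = 1/3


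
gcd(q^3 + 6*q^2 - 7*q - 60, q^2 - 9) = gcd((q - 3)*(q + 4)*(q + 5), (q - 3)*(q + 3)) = q - 3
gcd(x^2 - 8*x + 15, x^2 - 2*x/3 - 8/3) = 1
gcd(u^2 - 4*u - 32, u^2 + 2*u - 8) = u + 4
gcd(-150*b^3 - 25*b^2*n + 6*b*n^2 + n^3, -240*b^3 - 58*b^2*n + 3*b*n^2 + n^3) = 30*b^2 + 11*b*n + n^2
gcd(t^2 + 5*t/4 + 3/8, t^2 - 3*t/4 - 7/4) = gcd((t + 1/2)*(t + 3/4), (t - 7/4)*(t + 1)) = 1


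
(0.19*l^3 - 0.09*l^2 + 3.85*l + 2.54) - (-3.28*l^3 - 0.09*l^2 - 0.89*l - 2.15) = 3.47*l^3 + 4.74*l + 4.69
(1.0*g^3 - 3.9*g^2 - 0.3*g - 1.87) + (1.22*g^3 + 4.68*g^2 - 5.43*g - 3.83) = 2.22*g^3 + 0.78*g^2 - 5.73*g - 5.7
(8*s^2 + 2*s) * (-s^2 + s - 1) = -8*s^4 + 6*s^3 - 6*s^2 - 2*s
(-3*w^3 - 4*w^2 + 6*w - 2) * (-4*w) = 12*w^4 + 16*w^3 - 24*w^2 + 8*w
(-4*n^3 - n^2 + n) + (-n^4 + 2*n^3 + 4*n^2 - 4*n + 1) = -n^4 - 2*n^3 + 3*n^2 - 3*n + 1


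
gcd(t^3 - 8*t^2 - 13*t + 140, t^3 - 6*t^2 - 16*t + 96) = t + 4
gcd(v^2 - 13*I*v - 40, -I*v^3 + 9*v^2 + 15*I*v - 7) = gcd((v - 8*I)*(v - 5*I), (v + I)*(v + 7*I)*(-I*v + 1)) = 1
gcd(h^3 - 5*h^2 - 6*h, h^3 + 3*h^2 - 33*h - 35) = h + 1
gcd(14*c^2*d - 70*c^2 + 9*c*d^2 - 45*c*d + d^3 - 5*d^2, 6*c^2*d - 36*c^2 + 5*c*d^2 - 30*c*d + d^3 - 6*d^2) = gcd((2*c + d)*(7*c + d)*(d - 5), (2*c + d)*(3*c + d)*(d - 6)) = 2*c + d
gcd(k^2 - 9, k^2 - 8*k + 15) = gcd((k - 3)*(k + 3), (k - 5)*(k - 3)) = k - 3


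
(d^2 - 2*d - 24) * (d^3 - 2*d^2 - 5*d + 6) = d^5 - 4*d^4 - 25*d^3 + 64*d^2 + 108*d - 144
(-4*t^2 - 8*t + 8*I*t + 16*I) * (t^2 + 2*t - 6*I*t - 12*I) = -4*t^4 - 16*t^3 + 32*I*t^3 + 32*t^2 + 128*I*t^2 + 192*t + 128*I*t + 192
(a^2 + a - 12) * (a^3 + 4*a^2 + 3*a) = a^5 + 5*a^4 - 5*a^3 - 45*a^2 - 36*a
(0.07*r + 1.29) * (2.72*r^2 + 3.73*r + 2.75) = 0.1904*r^3 + 3.7699*r^2 + 5.0042*r + 3.5475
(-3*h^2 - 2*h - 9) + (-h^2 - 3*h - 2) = -4*h^2 - 5*h - 11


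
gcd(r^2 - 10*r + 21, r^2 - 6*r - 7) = r - 7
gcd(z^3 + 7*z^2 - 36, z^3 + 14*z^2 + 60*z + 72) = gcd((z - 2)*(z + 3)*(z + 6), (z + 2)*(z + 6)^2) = z + 6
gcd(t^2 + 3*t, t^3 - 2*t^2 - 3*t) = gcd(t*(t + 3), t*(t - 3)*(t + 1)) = t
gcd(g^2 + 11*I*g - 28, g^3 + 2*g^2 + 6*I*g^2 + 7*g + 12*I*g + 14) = g + 7*I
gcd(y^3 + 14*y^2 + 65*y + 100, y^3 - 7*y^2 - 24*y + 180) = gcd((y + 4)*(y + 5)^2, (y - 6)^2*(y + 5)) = y + 5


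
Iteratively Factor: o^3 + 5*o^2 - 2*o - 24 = (o + 3)*(o^2 + 2*o - 8) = (o + 3)*(o + 4)*(o - 2)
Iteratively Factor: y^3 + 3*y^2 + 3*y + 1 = (y + 1)*(y^2 + 2*y + 1) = (y + 1)^2*(y + 1)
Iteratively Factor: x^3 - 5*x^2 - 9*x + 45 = (x - 3)*(x^2 - 2*x - 15) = (x - 5)*(x - 3)*(x + 3)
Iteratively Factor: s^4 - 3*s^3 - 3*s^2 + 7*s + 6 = (s - 3)*(s^3 - 3*s - 2) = (s - 3)*(s + 1)*(s^2 - s - 2) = (s - 3)*(s + 1)^2*(s - 2)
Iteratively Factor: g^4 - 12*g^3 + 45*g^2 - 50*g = (g - 5)*(g^3 - 7*g^2 + 10*g) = g*(g - 5)*(g^2 - 7*g + 10) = g*(g - 5)^2*(g - 2)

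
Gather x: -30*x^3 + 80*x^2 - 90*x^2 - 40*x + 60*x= -30*x^3 - 10*x^2 + 20*x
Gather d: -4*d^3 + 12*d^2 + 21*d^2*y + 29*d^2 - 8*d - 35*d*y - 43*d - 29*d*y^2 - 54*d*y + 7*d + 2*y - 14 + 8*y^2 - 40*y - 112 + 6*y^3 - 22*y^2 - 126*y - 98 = -4*d^3 + d^2*(21*y + 41) + d*(-29*y^2 - 89*y - 44) + 6*y^3 - 14*y^2 - 164*y - 224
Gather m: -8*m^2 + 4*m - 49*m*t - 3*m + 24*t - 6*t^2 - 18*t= -8*m^2 + m*(1 - 49*t) - 6*t^2 + 6*t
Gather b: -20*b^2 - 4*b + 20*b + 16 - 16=-20*b^2 + 16*b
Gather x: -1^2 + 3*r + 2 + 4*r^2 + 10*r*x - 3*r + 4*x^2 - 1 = 4*r^2 + 10*r*x + 4*x^2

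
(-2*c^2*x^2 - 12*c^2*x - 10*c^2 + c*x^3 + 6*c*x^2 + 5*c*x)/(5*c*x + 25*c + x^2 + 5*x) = c*(-2*c*x - 2*c + x^2 + x)/(5*c + x)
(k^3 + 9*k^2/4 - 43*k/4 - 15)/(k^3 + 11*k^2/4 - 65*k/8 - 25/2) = 2*(k - 3)/(2*k - 5)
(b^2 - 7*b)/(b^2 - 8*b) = (b - 7)/(b - 8)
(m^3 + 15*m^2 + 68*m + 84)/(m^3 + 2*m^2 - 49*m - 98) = (m + 6)/(m - 7)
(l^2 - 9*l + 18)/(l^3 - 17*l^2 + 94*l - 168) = (l - 3)/(l^2 - 11*l + 28)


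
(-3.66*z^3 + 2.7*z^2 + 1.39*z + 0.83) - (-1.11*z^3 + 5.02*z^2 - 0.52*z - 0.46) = -2.55*z^3 - 2.32*z^2 + 1.91*z + 1.29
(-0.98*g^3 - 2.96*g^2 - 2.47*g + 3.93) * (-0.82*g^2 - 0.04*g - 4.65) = 0.8036*g^5 + 2.4664*g^4 + 6.7008*g^3 + 10.6402*g^2 + 11.3283*g - 18.2745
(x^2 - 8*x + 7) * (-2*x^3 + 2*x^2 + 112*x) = -2*x^5 + 18*x^4 + 82*x^3 - 882*x^2 + 784*x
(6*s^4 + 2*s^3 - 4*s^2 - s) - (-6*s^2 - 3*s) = 6*s^4 + 2*s^3 + 2*s^2 + 2*s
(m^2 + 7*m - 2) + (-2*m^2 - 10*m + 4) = -m^2 - 3*m + 2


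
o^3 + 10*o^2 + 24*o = o*(o + 4)*(o + 6)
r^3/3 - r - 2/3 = (r/3 + 1/3)*(r - 2)*(r + 1)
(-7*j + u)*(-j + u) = 7*j^2 - 8*j*u + u^2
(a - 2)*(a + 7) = a^2 + 5*a - 14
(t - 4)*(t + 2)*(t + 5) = t^3 + 3*t^2 - 18*t - 40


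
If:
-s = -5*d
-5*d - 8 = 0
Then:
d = -8/5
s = -8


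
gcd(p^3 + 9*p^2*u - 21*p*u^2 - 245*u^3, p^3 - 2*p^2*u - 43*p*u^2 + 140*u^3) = p^2 + 2*p*u - 35*u^2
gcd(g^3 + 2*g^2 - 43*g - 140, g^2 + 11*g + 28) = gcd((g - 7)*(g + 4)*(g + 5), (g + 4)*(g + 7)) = g + 4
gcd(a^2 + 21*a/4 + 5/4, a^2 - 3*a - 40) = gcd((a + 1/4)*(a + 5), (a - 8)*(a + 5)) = a + 5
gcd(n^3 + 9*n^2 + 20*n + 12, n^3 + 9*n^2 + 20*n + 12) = n^3 + 9*n^2 + 20*n + 12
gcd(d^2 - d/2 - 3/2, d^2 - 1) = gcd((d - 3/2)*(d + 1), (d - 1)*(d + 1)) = d + 1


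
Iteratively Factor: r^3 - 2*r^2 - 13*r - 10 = (r + 2)*(r^2 - 4*r - 5) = (r - 5)*(r + 2)*(r + 1)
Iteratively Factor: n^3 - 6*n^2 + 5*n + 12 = (n - 3)*(n^2 - 3*n - 4) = (n - 3)*(n + 1)*(n - 4)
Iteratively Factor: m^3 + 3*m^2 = (m + 3)*(m^2) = m*(m + 3)*(m)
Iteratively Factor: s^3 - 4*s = (s)*(s^2 - 4) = s*(s - 2)*(s + 2)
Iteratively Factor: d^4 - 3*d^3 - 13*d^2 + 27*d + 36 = (d - 3)*(d^3 - 13*d - 12) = (d - 3)*(d + 1)*(d^2 - d - 12) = (d - 3)*(d + 1)*(d + 3)*(d - 4)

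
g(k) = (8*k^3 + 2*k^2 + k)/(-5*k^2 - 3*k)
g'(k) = (10*k + 3)*(8*k^3 + 2*k^2 + k)/(-5*k^2 - 3*k)^2 + (24*k^2 + 4*k + 1)/(-5*k^2 - 3*k)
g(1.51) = -2.11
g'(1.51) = -1.48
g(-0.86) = 4.00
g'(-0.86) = 6.33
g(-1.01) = 3.48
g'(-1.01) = 1.59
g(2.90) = -4.23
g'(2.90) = -1.56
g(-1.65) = 3.71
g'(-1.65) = -1.11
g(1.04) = -1.43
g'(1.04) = -1.40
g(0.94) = -1.29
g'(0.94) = -1.37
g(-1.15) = 3.37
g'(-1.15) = 0.17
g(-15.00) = 24.60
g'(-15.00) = -1.60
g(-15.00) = 24.60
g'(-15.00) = -1.60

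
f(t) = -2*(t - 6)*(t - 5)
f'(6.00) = -2.00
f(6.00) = 0.00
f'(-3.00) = 34.00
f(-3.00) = -144.00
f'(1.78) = 14.88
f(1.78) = -27.18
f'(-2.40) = 31.60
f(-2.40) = -124.32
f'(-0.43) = 23.72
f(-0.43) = -69.83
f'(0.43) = 20.28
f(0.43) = -50.91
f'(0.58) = 19.68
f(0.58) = -47.91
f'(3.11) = 9.56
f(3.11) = -10.92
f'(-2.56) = 32.24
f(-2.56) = -129.43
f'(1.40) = 16.40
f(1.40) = -33.12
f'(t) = 22 - 4*t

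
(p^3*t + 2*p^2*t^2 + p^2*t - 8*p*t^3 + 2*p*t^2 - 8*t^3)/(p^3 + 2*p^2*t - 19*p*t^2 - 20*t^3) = t*(p^3 + 2*p^2*t + p^2 - 8*p*t^2 + 2*p*t - 8*t^2)/(p^3 + 2*p^2*t - 19*p*t^2 - 20*t^3)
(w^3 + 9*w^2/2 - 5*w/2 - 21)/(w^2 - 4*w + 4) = (2*w^2 + 13*w + 21)/(2*(w - 2))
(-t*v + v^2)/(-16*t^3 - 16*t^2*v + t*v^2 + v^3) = v*(t - v)/(16*t^3 + 16*t^2*v - t*v^2 - v^3)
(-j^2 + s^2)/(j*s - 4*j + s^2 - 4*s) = (-j + s)/(s - 4)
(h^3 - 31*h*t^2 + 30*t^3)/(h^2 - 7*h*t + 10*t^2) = (-h^2 - 5*h*t + 6*t^2)/(-h + 2*t)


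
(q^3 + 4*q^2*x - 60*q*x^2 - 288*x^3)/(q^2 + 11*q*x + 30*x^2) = (q^2 - 2*q*x - 48*x^2)/(q + 5*x)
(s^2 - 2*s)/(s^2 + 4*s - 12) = s/(s + 6)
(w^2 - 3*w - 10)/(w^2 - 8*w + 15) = (w + 2)/(w - 3)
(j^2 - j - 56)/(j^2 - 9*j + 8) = (j + 7)/(j - 1)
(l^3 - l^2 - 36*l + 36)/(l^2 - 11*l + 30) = (l^2 + 5*l - 6)/(l - 5)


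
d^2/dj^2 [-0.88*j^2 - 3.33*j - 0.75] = -1.76000000000000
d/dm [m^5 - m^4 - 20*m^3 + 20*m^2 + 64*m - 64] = 5*m^4 - 4*m^3 - 60*m^2 + 40*m + 64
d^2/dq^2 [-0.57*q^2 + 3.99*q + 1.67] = -1.14000000000000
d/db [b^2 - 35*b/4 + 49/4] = 2*b - 35/4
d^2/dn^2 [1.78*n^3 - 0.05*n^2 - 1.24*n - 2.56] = 10.68*n - 0.1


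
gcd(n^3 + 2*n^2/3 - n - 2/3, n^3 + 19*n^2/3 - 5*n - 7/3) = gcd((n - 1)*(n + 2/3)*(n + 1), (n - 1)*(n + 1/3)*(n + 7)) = n - 1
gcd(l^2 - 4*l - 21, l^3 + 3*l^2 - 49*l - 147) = l^2 - 4*l - 21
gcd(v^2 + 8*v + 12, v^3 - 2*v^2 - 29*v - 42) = v + 2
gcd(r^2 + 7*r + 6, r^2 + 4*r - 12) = r + 6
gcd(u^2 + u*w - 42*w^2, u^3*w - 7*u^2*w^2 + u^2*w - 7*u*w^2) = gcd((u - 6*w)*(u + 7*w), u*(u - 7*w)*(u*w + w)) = 1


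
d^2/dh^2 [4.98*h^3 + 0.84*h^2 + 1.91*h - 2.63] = 29.88*h + 1.68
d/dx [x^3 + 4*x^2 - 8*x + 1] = 3*x^2 + 8*x - 8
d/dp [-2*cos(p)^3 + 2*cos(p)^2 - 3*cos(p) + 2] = (6*cos(p)^2 - 4*cos(p) + 3)*sin(p)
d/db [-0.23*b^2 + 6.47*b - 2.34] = 6.47 - 0.46*b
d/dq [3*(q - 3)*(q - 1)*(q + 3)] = 9*q^2 - 6*q - 27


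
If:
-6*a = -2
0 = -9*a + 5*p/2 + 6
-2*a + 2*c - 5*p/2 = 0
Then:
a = 1/3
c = -7/6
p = -6/5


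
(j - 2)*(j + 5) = j^2 + 3*j - 10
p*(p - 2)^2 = p^3 - 4*p^2 + 4*p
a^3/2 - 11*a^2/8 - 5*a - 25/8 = (a/2 + 1/2)*(a - 5)*(a + 5/4)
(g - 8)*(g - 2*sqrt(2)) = g^2 - 8*g - 2*sqrt(2)*g + 16*sqrt(2)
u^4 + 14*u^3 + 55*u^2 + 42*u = u*(u + 1)*(u + 6)*(u + 7)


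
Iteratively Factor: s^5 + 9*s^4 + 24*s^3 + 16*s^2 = (s)*(s^4 + 9*s^3 + 24*s^2 + 16*s) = s^2*(s^3 + 9*s^2 + 24*s + 16) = s^2*(s + 1)*(s^2 + 8*s + 16) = s^2*(s + 1)*(s + 4)*(s + 4)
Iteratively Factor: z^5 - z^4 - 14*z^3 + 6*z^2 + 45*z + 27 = (z + 1)*(z^4 - 2*z^3 - 12*z^2 + 18*z + 27) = (z + 1)*(z + 3)*(z^3 - 5*z^2 + 3*z + 9) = (z - 3)*(z + 1)*(z + 3)*(z^2 - 2*z - 3) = (z - 3)^2*(z + 1)*(z + 3)*(z + 1)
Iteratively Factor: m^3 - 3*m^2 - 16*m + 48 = (m - 3)*(m^2 - 16) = (m - 3)*(m + 4)*(m - 4)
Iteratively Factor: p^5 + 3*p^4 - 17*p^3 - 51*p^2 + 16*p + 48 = (p + 4)*(p^4 - p^3 - 13*p^2 + p + 12) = (p + 3)*(p + 4)*(p^3 - 4*p^2 - p + 4) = (p - 4)*(p + 3)*(p + 4)*(p^2 - 1) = (p - 4)*(p + 1)*(p + 3)*(p + 4)*(p - 1)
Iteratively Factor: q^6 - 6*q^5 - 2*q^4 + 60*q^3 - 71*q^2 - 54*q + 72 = (q + 1)*(q^5 - 7*q^4 + 5*q^3 + 55*q^2 - 126*q + 72) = (q - 1)*(q + 1)*(q^4 - 6*q^3 - q^2 + 54*q - 72) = (q - 3)*(q - 1)*(q + 1)*(q^3 - 3*q^2 - 10*q + 24) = (q - 3)*(q - 2)*(q - 1)*(q + 1)*(q^2 - q - 12) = (q - 3)*(q - 2)*(q - 1)*(q + 1)*(q + 3)*(q - 4)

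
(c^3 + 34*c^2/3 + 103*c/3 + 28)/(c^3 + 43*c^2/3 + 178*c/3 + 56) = (c + 3)/(c + 6)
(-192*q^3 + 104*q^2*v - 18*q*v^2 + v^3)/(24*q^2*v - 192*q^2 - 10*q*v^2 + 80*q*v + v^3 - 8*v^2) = (-8*q + v)/(v - 8)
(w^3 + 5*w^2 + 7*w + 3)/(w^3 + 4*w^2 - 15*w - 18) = (w^2 + 4*w + 3)/(w^2 + 3*w - 18)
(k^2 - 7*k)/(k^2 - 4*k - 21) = k/(k + 3)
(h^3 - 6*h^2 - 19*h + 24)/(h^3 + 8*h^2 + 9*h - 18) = (h - 8)/(h + 6)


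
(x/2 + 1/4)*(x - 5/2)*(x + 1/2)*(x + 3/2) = x^4/2 - 9*x^2/4 - 2*x - 15/32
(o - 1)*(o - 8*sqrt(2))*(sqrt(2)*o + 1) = sqrt(2)*o^3 - 15*o^2 - sqrt(2)*o^2 - 8*sqrt(2)*o + 15*o + 8*sqrt(2)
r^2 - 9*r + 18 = (r - 6)*(r - 3)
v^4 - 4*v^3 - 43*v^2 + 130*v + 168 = (v - 7)*(v - 4)*(v + 1)*(v + 6)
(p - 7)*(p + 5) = p^2 - 2*p - 35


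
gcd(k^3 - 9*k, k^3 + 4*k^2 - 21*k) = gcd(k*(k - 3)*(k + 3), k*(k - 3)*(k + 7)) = k^2 - 3*k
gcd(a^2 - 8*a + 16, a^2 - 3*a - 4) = a - 4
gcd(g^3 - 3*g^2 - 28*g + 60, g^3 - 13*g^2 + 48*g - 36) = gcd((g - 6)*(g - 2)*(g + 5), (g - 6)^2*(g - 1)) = g - 6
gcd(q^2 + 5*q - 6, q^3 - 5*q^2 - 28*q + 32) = q - 1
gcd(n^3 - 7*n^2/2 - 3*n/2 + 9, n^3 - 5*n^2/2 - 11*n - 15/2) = n + 3/2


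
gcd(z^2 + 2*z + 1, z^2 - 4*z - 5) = z + 1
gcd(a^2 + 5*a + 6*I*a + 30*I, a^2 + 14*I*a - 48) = a + 6*I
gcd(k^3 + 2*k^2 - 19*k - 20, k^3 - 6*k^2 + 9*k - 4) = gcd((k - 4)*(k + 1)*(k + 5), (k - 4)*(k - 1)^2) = k - 4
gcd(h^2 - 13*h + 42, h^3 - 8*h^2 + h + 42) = h - 7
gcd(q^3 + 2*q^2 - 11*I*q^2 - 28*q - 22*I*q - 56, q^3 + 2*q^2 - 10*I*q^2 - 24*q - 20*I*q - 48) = q^2 + q*(2 - 4*I) - 8*I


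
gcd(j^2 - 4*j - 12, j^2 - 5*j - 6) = j - 6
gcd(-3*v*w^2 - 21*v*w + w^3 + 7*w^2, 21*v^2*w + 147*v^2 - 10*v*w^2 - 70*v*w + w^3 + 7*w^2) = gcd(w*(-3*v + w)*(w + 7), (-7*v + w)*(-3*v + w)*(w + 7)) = 3*v*w + 21*v - w^2 - 7*w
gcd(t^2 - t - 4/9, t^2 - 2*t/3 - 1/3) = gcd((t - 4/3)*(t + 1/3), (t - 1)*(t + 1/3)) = t + 1/3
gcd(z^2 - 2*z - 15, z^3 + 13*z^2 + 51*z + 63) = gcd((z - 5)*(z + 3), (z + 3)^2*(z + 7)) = z + 3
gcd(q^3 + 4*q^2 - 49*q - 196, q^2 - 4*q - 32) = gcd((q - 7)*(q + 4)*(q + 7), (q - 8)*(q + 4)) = q + 4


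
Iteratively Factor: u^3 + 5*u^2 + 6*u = (u)*(u^2 + 5*u + 6) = u*(u + 2)*(u + 3)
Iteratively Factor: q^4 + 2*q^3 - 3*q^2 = (q)*(q^3 + 2*q^2 - 3*q) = q*(q - 1)*(q^2 + 3*q) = q*(q - 1)*(q + 3)*(q)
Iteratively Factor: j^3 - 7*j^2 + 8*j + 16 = (j + 1)*(j^2 - 8*j + 16) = (j - 4)*(j + 1)*(j - 4)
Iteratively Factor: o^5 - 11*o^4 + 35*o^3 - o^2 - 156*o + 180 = (o + 2)*(o^4 - 13*o^3 + 61*o^2 - 123*o + 90) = (o - 3)*(o + 2)*(o^3 - 10*o^2 + 31*o - 30) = (o - 5)*(o - 3)*(o + 2)*(o^2 - 5*o + 6) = (o - 5)*(o - 3)*(o - 2)*(o + 2)*(o - 3)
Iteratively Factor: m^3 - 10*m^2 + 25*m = (m - 5)*(m^2 - 5*m) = m*(m - 5)*(m - 5)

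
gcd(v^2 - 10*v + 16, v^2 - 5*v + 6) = v - 2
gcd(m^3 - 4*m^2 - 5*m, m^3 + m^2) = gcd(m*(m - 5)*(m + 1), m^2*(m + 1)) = m^2 + m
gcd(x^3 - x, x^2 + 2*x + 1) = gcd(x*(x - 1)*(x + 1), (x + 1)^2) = x + 1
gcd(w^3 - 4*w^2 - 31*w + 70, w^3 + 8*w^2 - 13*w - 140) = w + 5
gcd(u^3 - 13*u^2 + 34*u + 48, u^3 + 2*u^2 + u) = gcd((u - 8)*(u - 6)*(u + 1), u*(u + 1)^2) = u + 1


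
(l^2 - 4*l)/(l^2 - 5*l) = (l - 4)/(l - 5)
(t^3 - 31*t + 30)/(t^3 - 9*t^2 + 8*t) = (t^2 + t - 30)/(t*(t - 8))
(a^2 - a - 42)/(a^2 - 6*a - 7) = (a + 6)/(a + 1)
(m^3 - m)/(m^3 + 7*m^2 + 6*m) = (m - 1)/(m + 6)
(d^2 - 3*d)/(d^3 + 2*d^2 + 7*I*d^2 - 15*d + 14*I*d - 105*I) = d/(d^2 + d*(5 + 7*I) + 35*I)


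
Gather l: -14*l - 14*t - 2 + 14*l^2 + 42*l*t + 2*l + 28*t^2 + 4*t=14*l^2 + l*(42*t - 12) + 28*t^2 - 10*t - 2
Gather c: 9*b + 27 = 9*b + 27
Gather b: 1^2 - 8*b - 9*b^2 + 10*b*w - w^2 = -9*b^2 + b*(10*w - 8) - w^2 + 1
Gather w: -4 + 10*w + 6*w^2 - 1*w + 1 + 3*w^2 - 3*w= 9*w^2 + 6*w - 3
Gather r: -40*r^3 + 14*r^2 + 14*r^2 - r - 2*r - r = -40*r^3 + 28*r^2 - 4*r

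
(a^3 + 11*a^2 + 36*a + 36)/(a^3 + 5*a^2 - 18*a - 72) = (a + 2)/(a - 4)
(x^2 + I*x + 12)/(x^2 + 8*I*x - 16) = (x - 3*I)/(x + 4*I)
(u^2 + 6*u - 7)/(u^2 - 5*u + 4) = (u + 7)/(u - 4)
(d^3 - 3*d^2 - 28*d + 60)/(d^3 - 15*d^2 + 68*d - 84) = (d + 5)/(d - 7)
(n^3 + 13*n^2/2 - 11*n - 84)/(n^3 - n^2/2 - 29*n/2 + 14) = (n + 6)/(n - 1)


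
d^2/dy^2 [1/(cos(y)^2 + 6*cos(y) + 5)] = (-8*sin(y)^4 + 36*sin(y)^2 + 105*cos(y) - 9*cos(3*y) + 96)/(2*(cos(y) + 1)^3*(cos(y) + 5)^3)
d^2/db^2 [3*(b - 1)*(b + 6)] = 6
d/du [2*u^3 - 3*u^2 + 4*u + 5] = 6*u^2 - 6*u + 4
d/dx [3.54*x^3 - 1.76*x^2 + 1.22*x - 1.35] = 10.62*x^2 - 3.52*x + 1.22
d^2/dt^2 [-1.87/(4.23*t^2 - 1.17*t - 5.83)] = (-66.919446*t^2 + 18.509634*t + 1.87*(8.46*t - 1.17)*(16.92*t - 2.34) + 92.231766)/(-4.23*t^2 + 1.17*t + 5.83)^3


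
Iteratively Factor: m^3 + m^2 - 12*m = (m - 3)*(m^2 + 4*m) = (m - 3)*(m + 4)*(m)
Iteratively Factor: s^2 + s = (s + 1)*(s)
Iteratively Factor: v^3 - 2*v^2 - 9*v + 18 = (v - 3)*(v^2 + v - 6) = (v - 3)*(v - 2)*(v + 3)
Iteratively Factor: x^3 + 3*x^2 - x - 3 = (x - 1)*(x^2 + 4*x + 3) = (x - 1)*(x + 1)*(x + 3)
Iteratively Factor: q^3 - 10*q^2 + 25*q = (q - 5)*(q^2 - 5*q) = (q - 5)^2*(q)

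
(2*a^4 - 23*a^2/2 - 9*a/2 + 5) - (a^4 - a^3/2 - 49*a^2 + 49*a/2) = a^4 + a^3/2 + 75*a^2/2 - 29*a + 5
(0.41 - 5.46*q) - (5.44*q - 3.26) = 3.67 - 10.9*q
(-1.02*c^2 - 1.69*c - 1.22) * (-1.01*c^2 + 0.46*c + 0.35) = 1.0302*c^4 + 1.2377*c^3 + 0.0978000000000001*c^2 - 1.1527*c - 0.427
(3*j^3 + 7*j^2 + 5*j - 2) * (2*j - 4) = 6*j^4 + 2*j^3 - 18*j^2 - 24*j + 8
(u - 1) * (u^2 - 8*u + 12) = u^3 - 9*u^2 + 20*u - 12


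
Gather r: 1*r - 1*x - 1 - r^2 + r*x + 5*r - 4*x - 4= -r^2 + r*(x + 6) - 5*x - 5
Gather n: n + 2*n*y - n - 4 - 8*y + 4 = 2*n*y - 8*y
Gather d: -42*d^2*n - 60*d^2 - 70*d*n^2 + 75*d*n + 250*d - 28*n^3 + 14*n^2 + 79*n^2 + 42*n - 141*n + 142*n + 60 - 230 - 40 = d^2*(-42*n - 60) + d*(-70*n^2 + 75*n + 250) - 28*n^3 + 93*n^2 + 43*n - 210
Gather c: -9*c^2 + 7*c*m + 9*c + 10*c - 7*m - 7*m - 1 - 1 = -9*c^2 + c*(7*m + 19) - 14*m - 2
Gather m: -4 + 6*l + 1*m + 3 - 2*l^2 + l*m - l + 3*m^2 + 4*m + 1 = -2*l^2 + 5*l + 3*m^2 + m*(l + 5)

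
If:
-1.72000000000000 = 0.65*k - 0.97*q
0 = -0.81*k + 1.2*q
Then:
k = 362.11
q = 244.42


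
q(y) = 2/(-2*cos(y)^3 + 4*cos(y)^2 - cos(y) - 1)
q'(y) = 2*(-6*sin(y)*cos(y)^2 + 8*sin(y)*cos(y) - sin(y))/(-2*cos(y)^3 + 4*cos(y)^2 - cos(y) - 1)^2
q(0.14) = -200.53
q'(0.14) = 2913.86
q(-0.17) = -134.91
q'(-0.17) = -1626.44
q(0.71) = -6.06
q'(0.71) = 19.32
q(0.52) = -12.31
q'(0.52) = 53.58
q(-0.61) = -8.56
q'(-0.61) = -32.03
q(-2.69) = 0.44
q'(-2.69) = 0.54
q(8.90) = 0.48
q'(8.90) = -0.72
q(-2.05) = 3.94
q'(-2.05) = 41.10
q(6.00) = -46.65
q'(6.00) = -349.52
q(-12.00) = -10.14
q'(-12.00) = 40.76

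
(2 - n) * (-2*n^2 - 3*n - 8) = 2*n^3 - n^2 + 2*n - 16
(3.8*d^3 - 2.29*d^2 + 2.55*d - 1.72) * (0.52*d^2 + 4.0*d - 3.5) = 1.976*d^5 + 14.0092*d^4 - 21.134*d^3 + 17.3206*d^2 - 15.805*d + 6.02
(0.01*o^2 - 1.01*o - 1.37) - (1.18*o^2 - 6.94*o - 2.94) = -1.17*o^2 + 5.93*o + 1.57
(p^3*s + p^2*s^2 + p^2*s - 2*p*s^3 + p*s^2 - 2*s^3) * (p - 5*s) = p^4*s - 4*p^3*s^2 + p^3*s - 7*p^2*s^3 - 4*p^2*s^2 + 10*p*s^4 - 7*p*s^3 + 10*s^4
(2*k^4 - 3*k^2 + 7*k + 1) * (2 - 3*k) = -6*k^5 + 4*k^4 + 9*k^3 - 27*k^2 + 11*k + 2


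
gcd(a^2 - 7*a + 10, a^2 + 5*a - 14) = a - 2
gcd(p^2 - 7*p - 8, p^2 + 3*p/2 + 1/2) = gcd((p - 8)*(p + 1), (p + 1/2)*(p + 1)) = p + 1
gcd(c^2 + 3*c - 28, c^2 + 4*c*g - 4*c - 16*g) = c - 4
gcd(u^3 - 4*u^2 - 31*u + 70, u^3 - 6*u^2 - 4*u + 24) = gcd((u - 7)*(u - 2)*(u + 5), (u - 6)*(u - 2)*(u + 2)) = u - 2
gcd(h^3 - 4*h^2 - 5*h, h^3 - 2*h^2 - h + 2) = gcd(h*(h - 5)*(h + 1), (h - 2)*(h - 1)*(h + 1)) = h + 1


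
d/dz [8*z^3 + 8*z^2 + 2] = 8*z*(3*z + 2)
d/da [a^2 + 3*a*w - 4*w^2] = 2*a + 3*w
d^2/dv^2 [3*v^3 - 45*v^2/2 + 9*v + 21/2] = 18*v - 45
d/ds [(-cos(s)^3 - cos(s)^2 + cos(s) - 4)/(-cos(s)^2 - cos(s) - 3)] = (-sin(s)^4 + 2*sin(s)^2*cos(s) + 13*sin(s)^2 - 5)*sin(s)/(cos(s)^2 + cos(s) + 3)^2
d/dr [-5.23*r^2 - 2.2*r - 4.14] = -10.46*r - 2.2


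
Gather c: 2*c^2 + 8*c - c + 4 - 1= 2*c^2 + 7*c + 3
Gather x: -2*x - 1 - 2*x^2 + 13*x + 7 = -2*x^2 + 11*x + 6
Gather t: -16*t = -16*t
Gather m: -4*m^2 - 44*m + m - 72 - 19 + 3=-4*m^2 - 43*m - 88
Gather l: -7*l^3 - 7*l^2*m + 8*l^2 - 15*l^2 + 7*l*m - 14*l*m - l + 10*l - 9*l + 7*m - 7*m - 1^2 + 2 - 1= -7*l^3 + l^2*(-7*m - 7) - 7*l*m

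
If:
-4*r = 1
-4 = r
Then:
No Solution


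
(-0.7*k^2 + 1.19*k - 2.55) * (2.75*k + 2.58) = -1.925*k^3 + 1.4665*k^2 - 3.9423*k - 6.579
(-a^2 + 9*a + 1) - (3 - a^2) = 9*a - 2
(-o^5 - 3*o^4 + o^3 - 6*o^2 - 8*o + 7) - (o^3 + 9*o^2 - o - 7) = -o^5 - 3*o^4 - 15*o^2 - 7*o + 14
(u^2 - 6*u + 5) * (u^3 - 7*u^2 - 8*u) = u^5 - 13*u^4 + 39*u^3 + 13*u^2 - 40*u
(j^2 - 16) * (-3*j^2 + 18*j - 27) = -3*j^4 + 18*j^3 + 21*j^2 - 288*j + 432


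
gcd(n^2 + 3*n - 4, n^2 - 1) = n - 1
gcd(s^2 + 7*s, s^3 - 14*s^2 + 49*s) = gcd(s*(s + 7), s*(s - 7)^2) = s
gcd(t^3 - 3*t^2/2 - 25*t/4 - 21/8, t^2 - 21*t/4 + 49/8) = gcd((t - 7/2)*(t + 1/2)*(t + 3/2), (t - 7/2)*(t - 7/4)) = t - 7/2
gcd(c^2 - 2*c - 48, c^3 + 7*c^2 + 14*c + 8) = 1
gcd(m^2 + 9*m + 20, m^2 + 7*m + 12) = m + 4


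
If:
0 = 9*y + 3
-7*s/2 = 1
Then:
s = -2/7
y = -1/3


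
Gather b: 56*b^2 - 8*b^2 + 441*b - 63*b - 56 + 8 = 48*b^2 + 378*b - 48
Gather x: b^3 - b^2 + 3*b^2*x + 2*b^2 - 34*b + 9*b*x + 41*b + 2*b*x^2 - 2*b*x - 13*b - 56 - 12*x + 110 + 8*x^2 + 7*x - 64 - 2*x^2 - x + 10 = b^3 + b^2 - 6*b + x^2*(2*b + 6) + x*(3*b^2 + 7*b - 6)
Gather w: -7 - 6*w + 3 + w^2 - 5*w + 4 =w^2 - 11*w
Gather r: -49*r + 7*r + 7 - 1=6 - 42*r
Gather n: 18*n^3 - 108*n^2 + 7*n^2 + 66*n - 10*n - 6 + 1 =18*n^3 - 101*n^2 + 56*n - 5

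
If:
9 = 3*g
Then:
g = 3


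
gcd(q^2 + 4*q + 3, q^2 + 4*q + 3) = q^2 + 4*q + 3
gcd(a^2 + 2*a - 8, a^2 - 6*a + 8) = a - 2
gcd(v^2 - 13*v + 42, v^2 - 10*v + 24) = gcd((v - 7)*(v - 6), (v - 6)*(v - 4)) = v - 6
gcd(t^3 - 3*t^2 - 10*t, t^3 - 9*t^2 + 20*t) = t^2 - 5*t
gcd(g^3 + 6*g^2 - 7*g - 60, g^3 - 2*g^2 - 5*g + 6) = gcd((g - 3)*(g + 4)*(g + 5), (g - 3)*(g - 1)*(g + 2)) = g - 3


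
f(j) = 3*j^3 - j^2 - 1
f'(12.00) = 1272.00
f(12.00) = 5039.00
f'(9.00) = 711.00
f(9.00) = 2105.00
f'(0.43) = 0.80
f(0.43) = -0.95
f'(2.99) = 74.48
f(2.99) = 70.25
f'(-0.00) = 0.00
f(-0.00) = -1.00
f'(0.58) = 1.87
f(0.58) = -0.75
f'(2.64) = 57.45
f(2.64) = 47.23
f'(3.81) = 123.02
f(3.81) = 150.40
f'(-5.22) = 255.68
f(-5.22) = -454.96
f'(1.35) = 13.70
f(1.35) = 4.56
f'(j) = 9*j^2 - 2*j = j*(9*j - 2)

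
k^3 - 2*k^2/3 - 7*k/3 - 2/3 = (k - 2)*(k + 1/3)*(k + 1)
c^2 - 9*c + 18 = (c - 6)*(c - 3)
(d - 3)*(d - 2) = d^2 - 5*d + 6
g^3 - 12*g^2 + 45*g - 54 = (g - 6)*(g - 3)^2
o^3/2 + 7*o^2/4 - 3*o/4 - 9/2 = (o/2 + 1)*(o - 3/2)*(o + 3)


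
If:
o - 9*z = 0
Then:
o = 9*z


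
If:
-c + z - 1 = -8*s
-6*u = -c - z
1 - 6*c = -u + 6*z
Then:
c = 6/35 - z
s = 41/280 - z/4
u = 1/35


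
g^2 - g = g*(g - 1)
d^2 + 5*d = d*(d + 5)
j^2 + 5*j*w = j*(j + 5*w)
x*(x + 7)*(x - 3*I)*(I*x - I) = I*x^4 + 3*x^3 + 6*I*x^3 + 18*x^2 - 7*I*x^2 - 21*x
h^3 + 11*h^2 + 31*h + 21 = (h + 1)*(h + 3)*(h + 7)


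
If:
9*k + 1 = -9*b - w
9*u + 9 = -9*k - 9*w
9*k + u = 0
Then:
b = -17*w/72 - 17/72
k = w/8 + 1/8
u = -9*w/8 - 9/8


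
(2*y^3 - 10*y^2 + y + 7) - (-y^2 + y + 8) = 2*y^3 - 9*y^2 - 1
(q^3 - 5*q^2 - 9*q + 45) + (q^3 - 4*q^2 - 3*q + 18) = 2*q^3 - 9*q^2 - 12*q + 63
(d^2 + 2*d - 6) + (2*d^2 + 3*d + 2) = 3*d^2 + 5*d - 4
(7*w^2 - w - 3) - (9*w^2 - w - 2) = -2*w^2 - 1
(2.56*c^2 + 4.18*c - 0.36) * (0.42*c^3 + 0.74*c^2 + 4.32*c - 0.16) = 1.0752*c^5 + 3.65*c^4 + 14.0012*c^3 + 17.3816*c^2 - 2.224*c + 0.0576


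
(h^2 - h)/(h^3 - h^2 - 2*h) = (1 - h)/(-h^2 + h + 2)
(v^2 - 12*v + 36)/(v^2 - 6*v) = (v - 6)/v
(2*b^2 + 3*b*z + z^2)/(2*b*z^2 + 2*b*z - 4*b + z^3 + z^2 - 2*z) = (b + z)/(z^2 + z - 2)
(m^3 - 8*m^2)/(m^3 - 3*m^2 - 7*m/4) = 4*m*(8 - m)/(-4*m^2 + 12*m + 7)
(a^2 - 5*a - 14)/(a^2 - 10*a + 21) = (a + 2)/(a - 3)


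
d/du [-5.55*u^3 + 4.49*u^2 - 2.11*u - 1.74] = -16.65*u^2 + 8.98*u - 2.11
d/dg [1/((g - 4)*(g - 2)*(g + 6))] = (28 - 3*g^2)/(g^6 - 56*g^4 + 96*g^3 + 784*g^2 - 2688*g + 2304)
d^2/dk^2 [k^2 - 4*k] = 2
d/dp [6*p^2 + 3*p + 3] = 12*p + 3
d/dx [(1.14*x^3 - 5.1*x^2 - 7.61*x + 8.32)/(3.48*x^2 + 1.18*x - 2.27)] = (3.9672*x^4 + 2.6904*x^3 + 12.7014*x^2 - 34.7532*x + 7.4571)/(12.1104*x^4 + 8.2128*x^3 - 14.4068*x^2 - 5.3572*x + 5.1529)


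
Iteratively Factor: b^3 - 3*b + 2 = (b - 1)*(b^2 + b - 2) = (b - 1)*(b + 2)*(b - 1)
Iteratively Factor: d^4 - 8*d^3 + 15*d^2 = (d)*(d^3 - 8*d^2 + 15*d) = d*(d - 3)*(d^2 - 5*d) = d^2*(d - 3)*(d - 5)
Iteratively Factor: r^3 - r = (r)*(r^2 - 1) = r*(r - 1)*(r + 1)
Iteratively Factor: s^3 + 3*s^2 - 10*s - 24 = (s + 4)*(s^2 - s - 6) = (s + 2)*(s + 4)*(s - 3)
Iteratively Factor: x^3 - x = (x)*(x^2 - 1) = x*(x - 1)*(x + 1)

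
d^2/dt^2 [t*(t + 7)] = 2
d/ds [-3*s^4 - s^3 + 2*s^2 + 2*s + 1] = -12*s^3 - 3*s^2 + 4*s + 2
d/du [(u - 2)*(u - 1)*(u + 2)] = 3*u^2 - 2*u - 4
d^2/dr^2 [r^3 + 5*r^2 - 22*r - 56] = 6*r + 10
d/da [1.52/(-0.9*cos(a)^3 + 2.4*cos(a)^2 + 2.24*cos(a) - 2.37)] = (-4.104*cos(a)^2 + 7.296*cos(a) + 3.4048)*sin(a)/(0.9*cos(a)^3 - 2.4*cos(a)^2 - 2.24*cos(a) + 2.37)^2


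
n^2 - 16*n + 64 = (n - 8)^2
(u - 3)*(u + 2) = u^2 - u - 6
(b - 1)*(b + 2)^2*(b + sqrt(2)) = b^4 + sqrt(2)*b^3 + 3*b^3 + 3*sqrt(2)*b^2 - 4*b - 4*sqrt(2)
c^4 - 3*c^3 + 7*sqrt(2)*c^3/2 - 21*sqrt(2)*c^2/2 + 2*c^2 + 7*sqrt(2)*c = c*(c - 2)*(c - 1)*(c + 7*sqrt(2)/2)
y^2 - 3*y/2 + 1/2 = (y - 1)*(y - 1/2)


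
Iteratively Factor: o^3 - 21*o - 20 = (o + 1)*(o^2 - o - 20) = (o - 5)*(o + 1)*(o + 4)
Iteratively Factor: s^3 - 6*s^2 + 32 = (s - 4)*(s^2 - 2*s - 8) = (s - 4)*(s + 2)*(s - 4)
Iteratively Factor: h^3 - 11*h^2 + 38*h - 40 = (h - 5)*(h^2 - 6*h + 8) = (h - 5)*(h - 4)*(h - 2)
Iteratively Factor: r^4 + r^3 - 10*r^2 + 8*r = (r - 2)*(r^3 + 3*r^2 - 4*r) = (r - 2)*(r + 4)*(r^2 - r) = r*(r - 2)*(r + 4)*(r - 1)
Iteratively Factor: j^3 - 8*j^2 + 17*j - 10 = (j - 5)*(j^2 - 3*j + 2) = (j - 5)*(j - 1)*(j - 2)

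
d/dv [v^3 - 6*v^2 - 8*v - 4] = 3*v^2 - 12*v - 8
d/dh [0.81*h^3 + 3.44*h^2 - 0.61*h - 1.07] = 2.43*h^2 + 6.88*h - 0.61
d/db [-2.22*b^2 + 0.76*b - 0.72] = 0.76 - 4.44*b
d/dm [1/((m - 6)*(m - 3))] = (9 - 2*m)/(m^4 - 18*m^3 + 117*m^2 - 324*m + 324)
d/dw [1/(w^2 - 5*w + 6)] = (5 - 2*w)/(w^2 - 5*w + 6)^2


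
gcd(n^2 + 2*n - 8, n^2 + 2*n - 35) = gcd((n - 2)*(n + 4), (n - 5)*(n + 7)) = 1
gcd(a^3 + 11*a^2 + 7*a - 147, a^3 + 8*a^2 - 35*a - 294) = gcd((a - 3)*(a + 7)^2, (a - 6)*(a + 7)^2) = a^2 + 14*a + 49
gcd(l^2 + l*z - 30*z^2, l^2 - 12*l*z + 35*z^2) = -l + 5*z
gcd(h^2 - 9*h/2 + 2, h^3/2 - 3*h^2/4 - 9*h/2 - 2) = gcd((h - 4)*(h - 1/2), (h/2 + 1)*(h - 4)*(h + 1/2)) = h - 4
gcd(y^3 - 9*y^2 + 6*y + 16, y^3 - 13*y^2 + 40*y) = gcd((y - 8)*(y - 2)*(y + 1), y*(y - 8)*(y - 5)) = y - 8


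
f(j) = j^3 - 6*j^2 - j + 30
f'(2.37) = -12.59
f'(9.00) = 134.00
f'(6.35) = 43.77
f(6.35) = 37.76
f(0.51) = 28.06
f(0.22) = 29.50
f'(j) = 3*j^2 - 12*j - 1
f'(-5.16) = 140.80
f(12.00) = 882.00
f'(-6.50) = 203.75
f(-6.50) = -491.62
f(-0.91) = 25.19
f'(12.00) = 287.00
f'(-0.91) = 12.40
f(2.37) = 7.24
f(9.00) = 264.00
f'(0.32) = -4.53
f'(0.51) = -6.34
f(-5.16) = -261.98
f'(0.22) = -3.49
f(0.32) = 29.10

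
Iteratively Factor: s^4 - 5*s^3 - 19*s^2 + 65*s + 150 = (s + 2)*(s^3 - 7*s^2 - 5*s + 75) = (s - 5)*(s + 2)*(s^2 - 2*s - 15) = (s - 5)^2*(s + 2)*(s + 3)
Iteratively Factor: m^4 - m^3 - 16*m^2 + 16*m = (m - 4)*(m^3 + 3*m^2 - 4*m) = (m - 4)*(m - 1)*(m^2 + 4*m) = m*(m - 4)*(m - 1)*(m + 4)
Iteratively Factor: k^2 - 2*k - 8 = (k - 4)*(k + 2)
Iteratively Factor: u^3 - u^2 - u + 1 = (u - 1)*(u^2 - 1) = (u - 1)^2*(u + 1)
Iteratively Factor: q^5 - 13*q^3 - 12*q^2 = (q - 4)*(q^4 + 4*q^3 + 3*q^2) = q*(q - 4)*(q^3 + 4*q^2 + 3*q) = q*(q - 4)*(q + 3)*(q^2 + q) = q*(q - 4)*(q + 1)*(q + 3)*(q)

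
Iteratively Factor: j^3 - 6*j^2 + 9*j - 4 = (j - 1)*(j^2 - 5*j + 4) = (j - 1)^2*(j - 4)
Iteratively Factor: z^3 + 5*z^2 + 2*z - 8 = (z + 4)*(z^2 + z - 2) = (z - 1)*(z + 4)*(z + 2)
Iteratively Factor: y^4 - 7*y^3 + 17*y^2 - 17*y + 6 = (y - 2)*(y^3 - 5*y^2 + 7*y - 3) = (y - 2)*(y - 1)*(y^2 - 4*y + 3) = (y - 2)*(y - 1)^2*(y - 3)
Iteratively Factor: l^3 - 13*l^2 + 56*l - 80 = (l - 4)*(l^2 - 9*l + 20) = (l - 4)^2*(l - 5)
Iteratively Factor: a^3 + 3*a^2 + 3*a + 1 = (a + 1)*(a^2 + 2*a + 1) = (a + 1)^2*(a + 1)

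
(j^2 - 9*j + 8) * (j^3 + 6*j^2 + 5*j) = j^5 - 3*j^4 - 41*j^3 + 3*j^2 + 40*j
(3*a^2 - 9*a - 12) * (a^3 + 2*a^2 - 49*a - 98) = 3*a^5 - 3*a^4 - 177*a^3 + 123*a^2 + 1470*a + 1176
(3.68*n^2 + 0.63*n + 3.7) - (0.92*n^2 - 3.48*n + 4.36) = 2.76*n^2 + 4.11*n - 0.66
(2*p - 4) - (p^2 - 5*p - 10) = -p^2 + 7*p + 6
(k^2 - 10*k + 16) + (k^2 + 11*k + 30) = 2*k^2 + k + 46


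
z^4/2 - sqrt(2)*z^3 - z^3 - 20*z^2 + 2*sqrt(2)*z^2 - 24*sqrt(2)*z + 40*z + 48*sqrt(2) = (z/2 + sqrt(2))*(z - 2)*(z - 6*sqrt(2))*(z + 2*sqrt(2))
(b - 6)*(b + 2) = b^2 - 4*b - 12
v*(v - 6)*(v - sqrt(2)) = v^3 - 6*v^2 - sqrt(2)*v^2 + 6*sqrt(2)*v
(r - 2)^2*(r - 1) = r^3 - 5*r^2 + 8*r - 4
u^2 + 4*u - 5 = (u - 1)*(u + 5)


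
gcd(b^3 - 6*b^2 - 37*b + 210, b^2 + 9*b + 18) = b + 6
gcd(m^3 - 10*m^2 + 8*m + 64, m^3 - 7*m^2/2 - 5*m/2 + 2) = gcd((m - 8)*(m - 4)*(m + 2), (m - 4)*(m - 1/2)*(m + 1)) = m - 4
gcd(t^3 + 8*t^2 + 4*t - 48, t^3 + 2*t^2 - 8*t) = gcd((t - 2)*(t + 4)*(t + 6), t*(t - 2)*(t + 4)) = t^2 + 2*t - 8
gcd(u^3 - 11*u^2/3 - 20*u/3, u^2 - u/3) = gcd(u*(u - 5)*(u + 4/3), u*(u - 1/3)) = u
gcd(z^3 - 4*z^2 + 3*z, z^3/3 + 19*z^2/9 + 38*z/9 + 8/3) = 1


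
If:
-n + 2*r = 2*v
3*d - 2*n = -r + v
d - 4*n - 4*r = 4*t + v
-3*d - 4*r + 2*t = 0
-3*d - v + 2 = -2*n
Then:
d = -13/19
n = -26/19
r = 12/19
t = 9/38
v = 25/19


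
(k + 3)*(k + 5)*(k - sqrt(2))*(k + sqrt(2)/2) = k^4 - sqrt(2)*k^3/2 + 8*k^3 - 4*sqrt(2)*k^2 + 14*k^2 - 15*sqrt(2)*k/2 - 8*k - 15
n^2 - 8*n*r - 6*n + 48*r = (n - 6)*(n - 8*r)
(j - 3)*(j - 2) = j^2 - 5*j + 6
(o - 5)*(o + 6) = o^2 + o - 30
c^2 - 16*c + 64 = (c - 8)^2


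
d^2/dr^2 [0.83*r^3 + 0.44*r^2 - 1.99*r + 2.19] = 4.98*r + 0.88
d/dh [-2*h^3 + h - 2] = 1 - 6*h^2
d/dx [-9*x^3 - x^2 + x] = -27*x^2 - 2*x + 1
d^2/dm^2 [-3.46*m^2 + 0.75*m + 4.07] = -6.92000000000000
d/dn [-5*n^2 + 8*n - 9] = 8 - 10*n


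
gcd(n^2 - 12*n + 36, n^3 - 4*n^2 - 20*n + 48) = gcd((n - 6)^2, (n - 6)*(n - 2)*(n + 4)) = n - 6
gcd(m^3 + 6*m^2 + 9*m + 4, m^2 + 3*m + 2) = m + 1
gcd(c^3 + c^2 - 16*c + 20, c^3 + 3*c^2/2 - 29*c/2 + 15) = c^2 + 3*c - 10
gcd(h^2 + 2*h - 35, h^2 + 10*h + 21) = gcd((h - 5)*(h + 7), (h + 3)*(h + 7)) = h + 7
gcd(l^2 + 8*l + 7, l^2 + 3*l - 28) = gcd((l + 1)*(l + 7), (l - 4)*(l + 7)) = l + 7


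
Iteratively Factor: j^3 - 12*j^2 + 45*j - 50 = (j - 2)*(j^2 - 10*j + 25) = (j - 5)*(j - 2)*(j - 5)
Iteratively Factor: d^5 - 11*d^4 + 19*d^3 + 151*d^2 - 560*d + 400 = (d - 5)*(d^4 - 6*d^3 - 11*d^2 + 96*d - 80) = (d - 5)*(d - 1)*(d^3 - 5*d^2 - 16*d + 80) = (d - 5)*(d - 1)*(d + 4)*(d^2 - 9*d + 20) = (d - 5)*(d - 4)*(d - 1)*(d + 4)*(d - 5)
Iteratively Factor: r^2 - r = (r)*(r - 1)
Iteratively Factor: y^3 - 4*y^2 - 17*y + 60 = (y + 4)*(y^2 - 8*y + 15) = (y - 5)*(y + 4)*(y - 3)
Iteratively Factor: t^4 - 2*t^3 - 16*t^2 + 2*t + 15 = (t + 3)*(t^3 - 5*t^2 - t + 5) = (t - 1)*(t + 3)*(t^2 - 4*t - 5) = (t - 5)*(t - 1)*(t + 3)*(t + 1)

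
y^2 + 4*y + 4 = (y + 2)^2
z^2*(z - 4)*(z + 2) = z^4 - 2*z^3 - 8*z^2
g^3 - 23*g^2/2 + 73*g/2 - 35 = (g - 7)*(g - 5/2)*(g - 2)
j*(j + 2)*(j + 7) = j^3 + 9*j^2 + 14*j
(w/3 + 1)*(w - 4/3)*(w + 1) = w^3/3 + 8*w^2/9 - 7*w/9 - 4/3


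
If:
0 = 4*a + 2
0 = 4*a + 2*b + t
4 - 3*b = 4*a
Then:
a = -1/2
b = 2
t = -2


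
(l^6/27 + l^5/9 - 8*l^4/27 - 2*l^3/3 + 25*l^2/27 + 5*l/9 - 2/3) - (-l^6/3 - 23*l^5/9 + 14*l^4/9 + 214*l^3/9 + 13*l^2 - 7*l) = 10*l^6/27 + 8*l^5/3 - 50*l^4/27 - 220*l^3/9 - 326*l^2/27 + 68*l/9 - 2/3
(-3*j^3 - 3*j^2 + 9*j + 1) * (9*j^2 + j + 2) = -27*j^5 - 30*j^4 + 72*j^3 + 12*j^2 + 19*j + 2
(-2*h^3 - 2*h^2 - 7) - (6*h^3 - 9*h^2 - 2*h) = -8*h^3 + 7*h^2 + 2*h - 7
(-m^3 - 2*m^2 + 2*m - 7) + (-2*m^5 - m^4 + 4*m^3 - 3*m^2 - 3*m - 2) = -2*m^5 - m^4 + 3*m^3 - 5*m^2 - m - 9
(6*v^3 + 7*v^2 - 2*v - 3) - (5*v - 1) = 6*v^3 + 7*v^2 - 7*v - 2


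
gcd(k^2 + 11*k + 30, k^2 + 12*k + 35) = k + 5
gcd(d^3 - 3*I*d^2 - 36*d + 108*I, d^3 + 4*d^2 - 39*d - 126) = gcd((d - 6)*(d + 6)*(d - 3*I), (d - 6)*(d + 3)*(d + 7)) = d - 6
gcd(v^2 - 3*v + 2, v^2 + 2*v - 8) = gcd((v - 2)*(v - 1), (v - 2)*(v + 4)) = v - 2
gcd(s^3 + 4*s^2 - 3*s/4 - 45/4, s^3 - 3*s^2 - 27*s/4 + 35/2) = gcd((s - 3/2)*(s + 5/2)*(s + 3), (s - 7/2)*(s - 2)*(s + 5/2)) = s + 5/2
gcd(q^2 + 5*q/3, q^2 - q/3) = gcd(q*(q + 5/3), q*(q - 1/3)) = q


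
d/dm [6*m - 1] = 6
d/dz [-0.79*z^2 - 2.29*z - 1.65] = -1.58*z - 2.29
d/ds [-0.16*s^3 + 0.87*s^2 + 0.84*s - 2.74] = -0.48*s^2 + 1.74*s + 0.84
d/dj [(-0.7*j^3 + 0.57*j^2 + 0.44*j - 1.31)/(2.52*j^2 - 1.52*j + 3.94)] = (-1.764*j^4 + 2.128*j^3 - 10.2492*j^2 + 11.094*j - 0.2576)/(6.3504*j^4 - 7.6608*j^3 + 22.168*j^2 - 11.9776*j + 15.5236)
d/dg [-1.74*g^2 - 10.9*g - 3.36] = -3.48*g - 10.9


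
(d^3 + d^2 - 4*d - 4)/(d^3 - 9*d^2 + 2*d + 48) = (d^2 - d - 2)/(d^2 - 11*d + 24)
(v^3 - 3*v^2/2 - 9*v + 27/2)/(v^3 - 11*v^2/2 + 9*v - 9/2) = (v + 3)/(v - 1)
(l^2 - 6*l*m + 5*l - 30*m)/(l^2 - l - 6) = (-l^2 + 6*l*m - 5*l + 30*m)/(-l^2 + l + 6)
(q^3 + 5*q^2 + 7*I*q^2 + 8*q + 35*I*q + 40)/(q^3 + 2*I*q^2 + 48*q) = (q^2 + q*(5 - I) - 5*I)/(q*(q - 6*I))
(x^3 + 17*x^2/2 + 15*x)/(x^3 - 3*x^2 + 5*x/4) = 2*(2*x^2 + 17*x + 30)/(4*x^2 - 12*x + 5)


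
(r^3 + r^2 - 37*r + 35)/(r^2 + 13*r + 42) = (r^2 - 6*r + 5)/(r + 6)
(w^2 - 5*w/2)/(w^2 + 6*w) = (w - 5/2)/(w + 6)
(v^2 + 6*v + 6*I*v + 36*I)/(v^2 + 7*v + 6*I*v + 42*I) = (v + 6)/(v + 7)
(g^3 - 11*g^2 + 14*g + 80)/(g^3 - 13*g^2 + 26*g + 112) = (g - 5)/(g - 7)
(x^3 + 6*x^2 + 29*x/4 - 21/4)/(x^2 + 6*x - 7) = (4*x^3 + 24*x^2 + 29*x - 21)/(4*(x^2 + 6*x - 7))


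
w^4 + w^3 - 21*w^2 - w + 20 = (w - 4)*(w - 1)*(w + 1)*(w + 5)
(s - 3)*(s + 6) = s^2 + 3*s - 18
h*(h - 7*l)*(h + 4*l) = h^3 - 3*h^2*l - 28*h*l^2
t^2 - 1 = (t - 1)*(t + 1)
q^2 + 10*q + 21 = (q + 3)*(q + 7)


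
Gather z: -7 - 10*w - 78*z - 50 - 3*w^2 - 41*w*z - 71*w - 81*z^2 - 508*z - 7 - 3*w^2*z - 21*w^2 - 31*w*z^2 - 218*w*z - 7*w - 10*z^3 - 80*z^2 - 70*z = -24*w^2 - 88*w - 10*z^3 + z^2*(-31*w - 161) + z*(-3*w^2 - 259*w - 656) - 64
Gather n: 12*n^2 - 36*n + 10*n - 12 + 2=12*n^2 - 26*n - 10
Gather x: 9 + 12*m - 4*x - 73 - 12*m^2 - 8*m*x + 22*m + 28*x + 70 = -12*m^2 + 34*m + x*(24 - 8*m) + 6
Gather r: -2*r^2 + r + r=-2*r^2 + 2*r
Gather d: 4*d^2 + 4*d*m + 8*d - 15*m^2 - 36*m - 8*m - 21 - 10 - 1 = 4*d^2 + d*(4*m + 8) - 15*m^2 - 44*m - 32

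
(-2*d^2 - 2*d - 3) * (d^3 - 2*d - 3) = -2*d^5 - 2*d^4 + d^3 + 10*d^2 + 12*d + 9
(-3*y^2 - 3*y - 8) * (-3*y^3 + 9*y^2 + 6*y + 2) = 9*y^5 - 18*y^4 - 21*y^3 - 96*y^2 - 54*y - 16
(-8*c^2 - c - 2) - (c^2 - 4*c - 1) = -9*c^2 + 3*c - 1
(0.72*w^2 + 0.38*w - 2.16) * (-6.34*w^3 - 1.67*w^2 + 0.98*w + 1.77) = -4.5648*w^5 - 3.6116*w^4 + 13.7654*w^3 + 5.254*w^2 - 1.4442*w - 3.8232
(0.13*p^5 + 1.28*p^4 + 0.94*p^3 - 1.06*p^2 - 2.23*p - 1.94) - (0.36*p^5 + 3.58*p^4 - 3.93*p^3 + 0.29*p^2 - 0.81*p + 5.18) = -0.23*p^5 - 2.3*p^4 + 4.87*p^3 - 1.35*p^2 - 1.42*p - 7.12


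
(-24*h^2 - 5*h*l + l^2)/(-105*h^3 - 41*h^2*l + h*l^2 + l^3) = (8*h - l)/(35*h^2 + 2*h*l - l^2)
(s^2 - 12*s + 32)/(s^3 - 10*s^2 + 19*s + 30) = (s^2 - 12*s + 32)/(s^3 - 10*s^2 + 19*s + 30)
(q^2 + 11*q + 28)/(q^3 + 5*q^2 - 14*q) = (q + 4)/(q*(q - 2))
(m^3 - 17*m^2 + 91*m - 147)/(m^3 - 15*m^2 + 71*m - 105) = (m - 7)/(m - 5)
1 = 1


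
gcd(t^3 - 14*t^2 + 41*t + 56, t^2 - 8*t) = t - 8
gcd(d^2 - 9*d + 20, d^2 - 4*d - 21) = 1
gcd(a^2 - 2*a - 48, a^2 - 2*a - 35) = 1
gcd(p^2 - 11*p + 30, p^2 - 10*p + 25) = p - 5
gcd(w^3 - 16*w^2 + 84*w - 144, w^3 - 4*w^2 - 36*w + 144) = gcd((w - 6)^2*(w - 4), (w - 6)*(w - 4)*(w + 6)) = w^2 - 10*w + 24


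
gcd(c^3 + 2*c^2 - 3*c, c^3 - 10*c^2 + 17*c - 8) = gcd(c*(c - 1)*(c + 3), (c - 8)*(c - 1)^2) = c - 1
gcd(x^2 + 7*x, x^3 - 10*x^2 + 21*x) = x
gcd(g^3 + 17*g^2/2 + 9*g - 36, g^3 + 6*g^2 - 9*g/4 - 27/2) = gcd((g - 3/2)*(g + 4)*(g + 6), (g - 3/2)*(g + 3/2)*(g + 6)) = g^2 + 9*g/2 - 9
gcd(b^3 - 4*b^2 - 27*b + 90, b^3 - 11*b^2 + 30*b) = b - 6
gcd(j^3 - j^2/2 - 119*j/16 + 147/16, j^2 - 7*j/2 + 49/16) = j^2 - 7*j/2 + 49/16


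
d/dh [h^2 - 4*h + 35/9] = 2*h - 4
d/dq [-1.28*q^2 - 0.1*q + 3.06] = -2.56*q - 0.1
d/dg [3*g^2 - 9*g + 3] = 6*g - 9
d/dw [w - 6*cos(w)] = 6*sin(w) + 1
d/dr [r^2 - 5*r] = 2*r - 5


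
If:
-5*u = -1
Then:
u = 1/5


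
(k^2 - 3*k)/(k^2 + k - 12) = k/(k + 4)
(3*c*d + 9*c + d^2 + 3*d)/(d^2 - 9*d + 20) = (3*c*d + 9*c + d^2 + 3*d)/(d^2 - 9*d + 20)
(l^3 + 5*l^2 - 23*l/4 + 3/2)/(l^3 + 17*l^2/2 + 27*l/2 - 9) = (l - 1/2)/(l + 3)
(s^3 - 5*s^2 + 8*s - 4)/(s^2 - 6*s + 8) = (s^2 - 3*s + 2)/(s - 4)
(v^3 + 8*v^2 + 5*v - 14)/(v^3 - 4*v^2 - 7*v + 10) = (v + 7)/(v - 5)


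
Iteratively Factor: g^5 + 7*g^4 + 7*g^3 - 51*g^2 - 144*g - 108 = (g + 2)*(g^4 + 5*g^3 - 3*g^2 - 45*g - 54) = (g - 3)*(g + 2)*(g^3 + 8*g^2 + 21*g + 18) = (g - 3)*(g + 2)*(g + 3)*(g^2 + 5*g + 6) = (g - 3)*(g + 2)*(g + 3)^2*(g + 2)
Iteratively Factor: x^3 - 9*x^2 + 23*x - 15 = (x - 5)*(x^2 - 4*x + 3) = (x - 5)*(x - 1)*(x - 3)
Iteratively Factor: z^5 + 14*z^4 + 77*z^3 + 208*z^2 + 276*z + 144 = (z + 4)*(z^4 + 10*z^3 + 37*z^2 + 60*z + 36) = (z + 2)*(z + 4)*(z^3 + 8*z^2 + 21*z + 18) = (z + 2)^2*(z + 4)*(z^2 + 6*z + 9) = (z + 2)^2*(z + 3)*(z + 4)*(z + 3)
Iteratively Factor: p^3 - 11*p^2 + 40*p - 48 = (p - 3)*(p^2 - 8*p + 16) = (p - 4)*(p - 3)*(p - 4)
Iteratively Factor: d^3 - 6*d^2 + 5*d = (d)*(d^2 - 6*d + 5) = d*(d - 5)*(d - 1)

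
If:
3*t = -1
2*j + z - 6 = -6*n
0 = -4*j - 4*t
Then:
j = 1/3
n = 8/9 - z/6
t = -1/3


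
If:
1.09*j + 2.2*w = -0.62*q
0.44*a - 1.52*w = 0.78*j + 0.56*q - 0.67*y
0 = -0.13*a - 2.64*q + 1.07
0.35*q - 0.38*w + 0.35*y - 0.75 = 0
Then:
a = 0.30245709844486 - 1.62436470642022*y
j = 3.03574214949364 - 2.05320035459091*y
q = 0.0799876559979653*y + 0.390409309546276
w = 0.994725472629705*y - 1.6140966885758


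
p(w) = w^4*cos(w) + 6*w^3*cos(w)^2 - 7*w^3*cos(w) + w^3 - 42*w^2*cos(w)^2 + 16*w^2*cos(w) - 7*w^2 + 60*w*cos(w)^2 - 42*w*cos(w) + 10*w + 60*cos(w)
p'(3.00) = -13.50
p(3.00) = -11.58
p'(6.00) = 594.01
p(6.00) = 318.07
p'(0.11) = 12.93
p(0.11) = 62.27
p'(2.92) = -16.50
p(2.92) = -10.38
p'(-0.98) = 27.99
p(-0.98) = 19.12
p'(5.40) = 249.06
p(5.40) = 55.44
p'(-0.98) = 27.99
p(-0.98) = 19.12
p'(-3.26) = 825.14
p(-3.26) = -1696.99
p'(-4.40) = -1891.78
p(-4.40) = -883.60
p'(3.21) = -1.50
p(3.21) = -13.24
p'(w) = -w^4*sin(w) - 12*w^3*sin(w)*cos(w) + 7*w^3*sin(w) + 4*w^3*cos(w) + 84*w^2*sin(w)*cos(w) - 16*w^2*sin(w) + 18*w^2*cos(w)^2 - 21*w^2*cos(w) + 3*w^2 - 120*w*sin(w)*cos(w) + 42*w*sin(w) - 84*w*cos(w)^2 + 32*w*cos(w) - 14*w - 60*sin(w) + 60*cos(w)^2 - 42*cos(w) + 10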